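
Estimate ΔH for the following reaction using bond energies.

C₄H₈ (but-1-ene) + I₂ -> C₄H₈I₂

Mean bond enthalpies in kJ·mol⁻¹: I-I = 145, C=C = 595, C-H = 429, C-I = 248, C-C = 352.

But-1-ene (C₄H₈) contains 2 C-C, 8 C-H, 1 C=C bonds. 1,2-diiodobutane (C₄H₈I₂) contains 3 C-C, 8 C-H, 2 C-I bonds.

Bonds broken (reactants):
  C-C: 2 × 352 = 704
  C-H: 8 × 429 = 3432
  C=C: 1 × 595 = 595
  I-I: 1 × 145 = 145
  Σ(broken) = 4876 kJ
Bonds formed (products):
  C-C: 3 × 352 = 1056
  C-H: 8 × 429 = 3432
  C-I: 2 × 248 = 496
  Σ(formed) = 4984 kJ
ΔH = Σ(broken) − Σ(formed) = 4876 − 4984 = −108 kJ

ΔH ≈ −108 kJ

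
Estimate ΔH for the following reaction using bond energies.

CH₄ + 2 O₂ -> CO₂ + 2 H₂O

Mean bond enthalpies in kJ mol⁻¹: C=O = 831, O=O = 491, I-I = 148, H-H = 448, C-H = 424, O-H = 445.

ΔH ≈ −764 kJ

Bonds broken (reactants):
  C-H: 4 × 424 = 1696
  O=O: 2 × 491 = 982
  Σ(broken) = 2678 kJ
Bonds formed (products):
  C=O: 2 × 831 = 1662
  O-H: 4 × 445 = 1780
  Σ(formed) = 3442 kJ
ΔH = Σ(broken) − Σ(formed) = 2678 − 3442 = −764 kJ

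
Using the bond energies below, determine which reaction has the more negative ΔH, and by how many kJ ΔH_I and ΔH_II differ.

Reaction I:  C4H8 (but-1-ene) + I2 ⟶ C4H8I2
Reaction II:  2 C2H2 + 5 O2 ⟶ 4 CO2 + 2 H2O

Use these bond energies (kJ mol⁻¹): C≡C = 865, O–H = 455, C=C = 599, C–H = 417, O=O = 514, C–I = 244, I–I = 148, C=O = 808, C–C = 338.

Reaction I:
  Bonds broken (reactants):
    C–C: 2 × 338 = 676
    C–H: 8 × 417 = 3336
    C=C: 1 × 599 = 599
    I–I: 1 × 148 = 148
    Σ(broken) = 4759 kJ
  Bonds formed (products):
    C–C: 3 × 338 = 1014
    C–H: 8 × 417 = 3336
    C–I: 2 × 244 = 488
    Σ(formed) = 4838 kJ
  ΔH_I = 4759 − 4838 = −79 kJ
Reaction II:
  Bonds broken (reactants):
    C≡C: 2 × 865 = 1730
    C–H: 4 × 417 = 1668
    O=O: 5 × 514 = 2570
    Σ(broken) = 5968 kJ
  Bonds formed (products):
    C=O: 8 × 808 = 6464
    O–H: 4 × 455 = 1820
    Σ(formed) = 8284 kJ
  ΔH_II = 5968 − 8284 = −2316 kJ
ΔH_I − ΔH_II = +2237 kJ, so reaction II has the more negative ΔH; |ΔH_I − ΔH_II| = 2237 kJ.

Reaction II, by 2237 kJ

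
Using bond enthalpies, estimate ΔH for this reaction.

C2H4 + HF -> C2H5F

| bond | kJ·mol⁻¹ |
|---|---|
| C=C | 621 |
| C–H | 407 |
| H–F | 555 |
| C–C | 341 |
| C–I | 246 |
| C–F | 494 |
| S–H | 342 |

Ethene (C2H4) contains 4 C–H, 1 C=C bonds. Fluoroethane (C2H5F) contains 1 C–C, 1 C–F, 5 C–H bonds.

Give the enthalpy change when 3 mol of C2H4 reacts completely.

ΔH = −198 kJ

Bonds broken (reactants):
  C–H: 4 × 407 = 1628
  C=C: 1 × 621 = 621
  H–F: 1 × 555 = 555
  Σ(broken) = 2804 kJ
Bonds formed (products):
  C–C: 1 × 341 = 341
  C–F: 1 × 494 = 494
  C–H: 5 × 407 = 2035
  Σ(formed) = 2870 kJ
ΔH = Σ(broken) − Σ(formed) = 2804 − 2870 = −66 kJ
For 3× the reaction as written: 3 × (−66) = −198 kJ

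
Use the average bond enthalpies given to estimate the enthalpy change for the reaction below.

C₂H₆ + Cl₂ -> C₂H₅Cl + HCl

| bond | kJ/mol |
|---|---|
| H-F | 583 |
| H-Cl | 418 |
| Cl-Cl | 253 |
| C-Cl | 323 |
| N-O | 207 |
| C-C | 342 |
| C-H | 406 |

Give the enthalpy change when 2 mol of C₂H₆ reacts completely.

Bonds broken (reactants):
  C-C: 1 × 342 = 342
  C-H: 6 × 406 = 2436
  Cl-Cl: 1 × 253 = 253
  Σ(broken) = 3031 kJ
Bonds formed (products):
  C-C: 1 × 342 = 342
  C-Cl: 1 × 323 = 323
  C-H: 5 × 406 = 2030
  H-Cl: 1 × 418 = 418
  Σ(formed) = 3113 kJ
ΔH = Σ(broken) − Σ(formed) = 3031 − 3113 = −82 kJ
For 2× the reaction as written: 2 × (−82) = −164 kJ

ΔH = −164 kJ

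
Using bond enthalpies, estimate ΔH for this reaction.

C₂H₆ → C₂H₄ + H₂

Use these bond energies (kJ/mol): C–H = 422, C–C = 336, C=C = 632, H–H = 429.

ΔH ≈ +119 kJ

Bonds broken (reactants):
  C–C: 1 × 336 = 336
  C–H: 6 × 422 = 2532
  Σ(broken) = 2868 kJ
Bonds formed (products):
  C–H: 4 × 422 = 1688
  C=C: 1 × 632 = 632
  H–H: 1 × 429 = 429
  Σ(formed) = 2749 kJ
ΔH = Σ(broken) − Σ(formed) = 2868 − 2749 = +119 kJ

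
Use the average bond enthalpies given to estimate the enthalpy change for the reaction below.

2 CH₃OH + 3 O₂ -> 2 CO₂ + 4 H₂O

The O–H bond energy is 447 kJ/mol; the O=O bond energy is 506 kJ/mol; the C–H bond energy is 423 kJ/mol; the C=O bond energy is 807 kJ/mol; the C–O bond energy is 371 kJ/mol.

Bonds broken (reactants):
  C–H: 6 × 423 = 2538
  C–O: 2 × 371 = 742
  O–H: 2 × 447 = 894
  O=O: 3 × 506 = 1518
  Σ(broken) = 5692 kJ
Bonds formed (products):
  C=O: 4 × 807 = 3228
  O–H: 8 × 447 = 3576
  Σ(formed) = 6804 kJ
ΔH = Σ(broken) − Σ(formed) = 5692 − 6804 = −1112 kJ

ΔH ≈ −1112 kJ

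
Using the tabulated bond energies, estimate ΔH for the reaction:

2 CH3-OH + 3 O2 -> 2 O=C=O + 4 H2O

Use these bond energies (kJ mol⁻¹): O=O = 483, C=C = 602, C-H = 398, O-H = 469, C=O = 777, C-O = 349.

ΔH ≈ −1387 kJ

Bonds broken (reactants):
  C-H: 6 × 398 = 2388
  C-O: 2 × 349 = 698
  O-H: 2 × 469 = 938
  O=O: 3 × 483 = 1449
  Σ(broken) = 5473 kJ
Bonds formed (products):
  C=O: 4 × 777 = 3108
  O-H: 8 × 469 = 3752
  Σ(formed) = 6860 kJ
ΔH = Σ(broken) − Σ(formed) = 5473 − 6860 = −1387 kJ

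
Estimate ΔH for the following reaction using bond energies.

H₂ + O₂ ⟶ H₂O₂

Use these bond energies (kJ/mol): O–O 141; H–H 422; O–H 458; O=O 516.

Bonds broken (reactants):
  H–H: 1 × 422 = 422
  O=O: 1 × 516 = 516
  Σ(broken) = 938 kJ
Bonds formed (products):
  O–H: 2 × 458 = 916
  O–O: 1 × 141 = 141
  Σ(formed) = 1057 kJ
ΔH = Σ(broken) − Σ(formed) = 938 − 1057 = −119 kJ

ΔH ≈ −119 kJ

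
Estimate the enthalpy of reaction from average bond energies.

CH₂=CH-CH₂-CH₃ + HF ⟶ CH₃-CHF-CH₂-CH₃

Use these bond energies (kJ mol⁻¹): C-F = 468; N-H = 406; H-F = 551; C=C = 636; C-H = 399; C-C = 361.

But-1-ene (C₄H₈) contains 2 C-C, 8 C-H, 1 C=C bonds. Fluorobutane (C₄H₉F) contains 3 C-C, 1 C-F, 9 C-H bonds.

ΔH ≈ −41 kJ

Bonds broken (reactants):
  C-C: 2 × 361 = 722
  C-H: 8 × 399 = 3192
  C=C: 1 × 636 = 636
  H-F: 1 × 551 = 551
  Σ(broken) = 5101 kJ
Bonds formed (products):
  C-C: 3 × 361 = 1083
  C-F: 1 × 468 = 468
  C-H: 9 × 399 = 3591
  Σ(formed) = 5142 kJ
ΔH = Σ(broken) − Σ(formed) = 5101 − 5142 = −41 kJ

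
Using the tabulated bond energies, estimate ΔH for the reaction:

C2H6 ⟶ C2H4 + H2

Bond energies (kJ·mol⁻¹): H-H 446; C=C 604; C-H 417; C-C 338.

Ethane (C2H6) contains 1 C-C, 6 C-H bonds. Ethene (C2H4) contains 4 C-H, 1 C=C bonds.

Bonds broken (reactants):
  C-C: 1 × 338 = 338
  C-H: 6 × 417 = 2502
  Σ(broken) = 2840 kJ
Bonds formed (products):
  C-H: 4 × 417 = 1668
  C=C: 1 × 604 = 604
  H-H: 1 × 446 = 446
  Σ(formed) = 2718 kJ
ΔH = Σ(broken) − Σ(formed) = 2840 − 2718 = +122 kJ

ΔH ≈ +122 kJ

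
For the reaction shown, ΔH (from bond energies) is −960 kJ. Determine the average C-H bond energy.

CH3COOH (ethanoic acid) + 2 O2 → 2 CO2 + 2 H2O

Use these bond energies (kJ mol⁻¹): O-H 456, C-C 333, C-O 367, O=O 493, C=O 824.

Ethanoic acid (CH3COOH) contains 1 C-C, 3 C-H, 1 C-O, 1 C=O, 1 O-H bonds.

D(C-H) ≈ 398 kJ/mol

Let D be the C-H bond energy.
Σ(broken) = 1×333 + 3×D + 1×367 + 1×824 + 1×456 + 2×493 = 2966 + 3D
Σ(formed) = 4×824 + 4×456 = 5120
ΔH = Σ(broken) − Σ(formed) = (2966 + 3D) − (5120) = −2154 + 3D
Setting this equal to −960 kJ gives 3D = 1194, so D = 398 kJ/mol.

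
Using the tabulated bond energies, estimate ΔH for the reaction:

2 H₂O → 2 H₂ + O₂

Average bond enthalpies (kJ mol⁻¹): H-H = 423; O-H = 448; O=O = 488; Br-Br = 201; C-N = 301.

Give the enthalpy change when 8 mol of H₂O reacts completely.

Bonds broken (reactants):
  O-H: 4 × 448 = 1792
  Σ(broken) = 1792 kJ
Bonds formed (products):
  H-H: 2 × 423 = 846
  O=O: 1 × 488 = 488
  Σ(formed) = 1334 kJ
ΔH = Σ(broken) − Σ(formed) = 1792 − 1334 = +458 kJ
For 4× the reaction as written: 4 × (+458) = +1832 kJ

ΔH = +1832 kJ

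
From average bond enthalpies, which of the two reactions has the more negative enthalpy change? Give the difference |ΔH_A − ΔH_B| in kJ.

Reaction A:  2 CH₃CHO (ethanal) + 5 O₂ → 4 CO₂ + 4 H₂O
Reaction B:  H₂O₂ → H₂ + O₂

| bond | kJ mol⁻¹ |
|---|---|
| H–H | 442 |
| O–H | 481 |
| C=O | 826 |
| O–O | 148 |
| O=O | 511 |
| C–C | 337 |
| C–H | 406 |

Reaction A, by 2484 kJ

Reaction A:
  Bonds broken (reactants):
    C–C: 2 × 337 = 674
    C–H: 8 × 406 = 3248
    C=O: 2 × 826 = 1652
    O=O: 5 × 511 = 2555
    Σ(broken) = 8129 kJ
  Bonds formed (products):
    C=O: 8 × 826 = 6608
    O–H: 8 × 481 = 3848
    Σ(formed) = 10456 kJ
  ΔH_A = 8129 − 10456 = −2327 kJ
Reaction B:
  Bonds broken (reactants):
    O–H: 2 × 481 = 962
    O–O: 1 × 148 = 148
    Σ(broken) = 1110 kJ
  Bonds formed (products):
    H–H: 1 × 442 = 442
    O=O: 1 × 511 = 511
    Σ(formed) = 953 kJ
  ΔH_B = 1110 − 953 = +157 kJ
ΔH_A − ΔH_B = −2484 kJ, so reaction A has the more negative ΔH; |ΔH_A − ΔH_B| = 2484 kJ.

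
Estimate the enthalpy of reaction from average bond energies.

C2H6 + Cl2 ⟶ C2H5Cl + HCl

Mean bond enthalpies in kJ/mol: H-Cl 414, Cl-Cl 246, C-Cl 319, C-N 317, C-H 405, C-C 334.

Bonds broken (reactants):
  C-C: 1 × 334 = 334
  C-H: 6 × 405 = 2430
  Cl-Cl: 1 × 246 = 246
  Σ(broken) = 3010 kJ
Bonds formed (products):
  C-C: 1 × 334 = 334
  C-Cl: 1 × 319 = 319
  C-H: 5 × 405 = 2025
  H-Cl: 1 × 414 = 414
  Σ(formed) = 3092 kJ
ΔH = Σ(broken) − Σ(formed) = 3010 − 3092 = −82 kJ

ΔH ≈ −82 kJ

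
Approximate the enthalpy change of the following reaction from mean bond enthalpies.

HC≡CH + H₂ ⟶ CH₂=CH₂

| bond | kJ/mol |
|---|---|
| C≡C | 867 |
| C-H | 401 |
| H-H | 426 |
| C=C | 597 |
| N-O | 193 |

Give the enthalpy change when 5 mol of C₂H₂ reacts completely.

Bonds broken (reactants):
  C≡C: 1 × 867 = 867
  C-H: 2 × 401 = 802
  H-H: 1 × 426 = 426
  Σ(broken) = 2095 kJ
Bonds formed (products):
  C-H: 4 × 401 = 1604
  C=C: 1 × 597 = 597
  Σ(formed) = 2201 kJ
ΔH = Σ(broken) − Σ(formed) = 2095 − 2201 = −106 kJ
For 5× the reaction as written: 5 × (−106) = −530 kJ

ΔH = −530 kJ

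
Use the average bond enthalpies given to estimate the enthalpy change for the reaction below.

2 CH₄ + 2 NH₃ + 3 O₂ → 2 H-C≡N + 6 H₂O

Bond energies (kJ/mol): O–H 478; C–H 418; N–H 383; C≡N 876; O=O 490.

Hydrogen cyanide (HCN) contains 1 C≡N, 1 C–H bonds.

Bonds broken (reactants):
  C–H: 8 × 418 = 3344
  N–H: 6 × 383 = 2298
  O=O: 3 × 490 = 1470
  Σ(broken) = 7112 kJ
Bonds formed (products):
  C≡N: 2 × 876 = 1752
  C–H: 2 × 418 = 836
  O–H: 12 × 478 = 5736
  Σ(formed) = 8324 kJ
ΔH = Σ(broken) − Σ(formed) = 7112 − 8324 = −1212 kJ

ΔH ≈ −1212 kJ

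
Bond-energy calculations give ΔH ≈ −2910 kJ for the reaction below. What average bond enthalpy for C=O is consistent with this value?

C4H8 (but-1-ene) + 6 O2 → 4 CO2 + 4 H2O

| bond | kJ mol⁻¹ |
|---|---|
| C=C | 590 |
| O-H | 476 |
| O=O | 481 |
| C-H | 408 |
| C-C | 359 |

Let D be the C=O bond energy.
Σ(broken) = 2×359 + 8×408 + 1×590 + 6×481 = 7458
Σ(formed) = 8×D + 8×476 = 3808 + 8D
ΔH = Σ(broken) − Σ(formed) = (7458) − (3808 + 8D) = +3650 − 8D
Setting this equal to −2910 kJ gives 8D = 6560, so D = 820 kJ/mol.

D(C=O) ≈ 820 kJ/mol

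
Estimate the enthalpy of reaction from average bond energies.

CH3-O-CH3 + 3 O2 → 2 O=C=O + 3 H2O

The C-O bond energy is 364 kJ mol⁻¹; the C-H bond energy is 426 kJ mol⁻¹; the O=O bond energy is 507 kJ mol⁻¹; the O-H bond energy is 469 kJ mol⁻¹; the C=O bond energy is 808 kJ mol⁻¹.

ΔH ≈ −1241 kJ

Bonds broken (reactants):
  C-H: 6 × 426 = 2556
  C-O: 2 × 364 = 728
  O=O: 3 × 507 = 1521
  Σ(broken) = 4805 kJ
Bonds formed (products):
  C=O: 4 × 808 = 3232
  O-H: 6 × 469 = 2814
  Σ(formed) = 6046 kJ
ΔH = Σ(broken) − Σ(formed) = 4805 − 6046 = −1241 kJ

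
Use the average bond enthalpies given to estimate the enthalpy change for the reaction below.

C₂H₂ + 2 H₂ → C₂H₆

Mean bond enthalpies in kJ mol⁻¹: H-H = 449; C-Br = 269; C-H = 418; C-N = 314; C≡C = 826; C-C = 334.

Bonds broken (reactants):
  C≡C: 1 × 826 = 826
  C-H: 2 × 418 = 836
  H-H: 2 × 449 = 898
  Σ(broken) = 2560 kJ
Bonds formed (products):
  C-C: 1 × 334 = 334
  C-H: 6 × 418 = 2508
  Σ(formed) = 2842 kJ
ΔH = Σ(broken) − Σ(formed) = 2560 − 2842 = −282 kJ

ΔH ≈ −282 kJ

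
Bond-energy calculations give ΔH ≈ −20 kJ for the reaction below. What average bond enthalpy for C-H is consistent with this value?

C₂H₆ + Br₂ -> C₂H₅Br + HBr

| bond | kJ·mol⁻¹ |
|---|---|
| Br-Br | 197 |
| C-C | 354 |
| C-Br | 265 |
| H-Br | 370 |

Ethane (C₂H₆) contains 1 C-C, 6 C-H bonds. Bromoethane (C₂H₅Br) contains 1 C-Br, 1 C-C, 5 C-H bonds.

Let D be the C-H bond energy.
Σ(broken) = 1×197 + 1×354 + 6×D = 551 + 6D
Σ(formed) = 1×265 + 1×354 + 5×D + 1×370 = 989 + 5D
ΔH = Σ(broken) − Σ(formed) = (551 + 6D) − (989 + 5D) = −438 + D
Setting this equal to −20 kJ gives D = 418 kJ/mol.

D(C-H) ≈ 418 kJ/mol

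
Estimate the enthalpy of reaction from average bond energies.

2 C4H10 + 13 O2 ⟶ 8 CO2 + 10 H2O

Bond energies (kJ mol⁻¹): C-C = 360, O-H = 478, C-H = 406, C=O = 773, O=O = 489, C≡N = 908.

ΔH ≈ −5291 kJ

Bonds broken (reactants):
  C-C: 6 × 360 = 2160
  C-H: 20 × 406 = 8120
  O=O: 13 × 489 = 6357
  Σ(broken) = 16637 kJ
Bonds formed (products):
  C=O: 16 × 773 = 12368
  O-H: 20 × 478 = 9560
  Σ(formed) = 21928 kJ
ΔH = Σ(broken) − Σ(formed) = 16637 − 21928 = −5291 kJ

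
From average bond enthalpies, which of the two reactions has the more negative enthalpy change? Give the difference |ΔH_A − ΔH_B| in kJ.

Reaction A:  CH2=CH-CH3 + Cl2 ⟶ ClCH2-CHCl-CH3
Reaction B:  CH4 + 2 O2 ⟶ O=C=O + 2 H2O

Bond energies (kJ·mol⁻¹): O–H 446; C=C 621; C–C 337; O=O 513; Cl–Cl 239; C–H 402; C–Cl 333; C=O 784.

Reaction B, by 575 kJ

Reaction A:
  Bonds broken (reactants):
    C–C: 1 × 337 = 337
    C–H: 6 × 402 = 2412
    C=C: 1 × 621 = 621
    Cl–Cl: 1 × 239 = 239
    Σ(broken) = 3609 kJ
  Bonds formed (products):
    C–C: 2 × 337 = 674
    C–Cl: 2 × 333 = 666
    C–H: 6 × 402 = 2412
    Σ(formed) = 3752 kJ
  ΔH_A = 3609 − 3752 = −143 kJ
Reaction B:
  Bonds broken (reactants):
    C–H: 4 × 402 = 1608
    O=O: 2 × 513 = 1026
    Σ(broken) = 2634 kJ
  Bonds formed (products):
    C=O: 2 × 784 = 1568
    O–H: 4 × 446 = 1784
    Σ(formed) = 3352 kJ
  ΔH_B = 2634 − 3352 = −718 kJ
ΔH_A − ΔH_B = +575 kJ, so reaction B has the more negative ΔH; |ΔH_A − ΔH_B| = 575 kJ.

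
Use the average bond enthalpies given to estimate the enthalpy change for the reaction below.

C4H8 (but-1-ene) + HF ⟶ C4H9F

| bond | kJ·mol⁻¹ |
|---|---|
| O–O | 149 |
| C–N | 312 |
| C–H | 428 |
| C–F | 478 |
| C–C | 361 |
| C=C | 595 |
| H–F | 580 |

Bonds broken (reactants):
  C–C: 2 × 361 = 722
  C–H: 8 × 428 = 3424
  C=C: 1 × 595 = 595
  H–F: 1 × 580 = 580
  Σ(broken) = 5321 kJ
Bonds formed (products):
  C–C: 3 × 361 = 1083
  C–F: 1 × 478 = 478
  C–H: 9 × 428 = 3852
  Σ(formed) = 5413 kJ
ΔH = Σ(broken) − Σ(formed) = 5321 − 5413 = −92 kJ

ΔH ≈ −92 kJ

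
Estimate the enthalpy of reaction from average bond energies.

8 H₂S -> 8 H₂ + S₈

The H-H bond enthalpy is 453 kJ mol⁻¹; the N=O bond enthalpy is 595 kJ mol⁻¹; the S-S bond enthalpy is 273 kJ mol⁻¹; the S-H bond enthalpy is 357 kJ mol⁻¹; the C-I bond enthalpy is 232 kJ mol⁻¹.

ΔH ≈ −96 kJ

Bonds broken (reactants):
  S-H: 16 × 357 = 5712
  Σ(broken) = 5712 kJ
Bonds formed (products):
  H-H: 8 × 453 = 3624
  S-S: 8 × 273 = 2184
  Σ(formed) = 5808 kJ
ΔH = Σ(broken) − Σ(formed) = 5712 − 5808 = −96 kJ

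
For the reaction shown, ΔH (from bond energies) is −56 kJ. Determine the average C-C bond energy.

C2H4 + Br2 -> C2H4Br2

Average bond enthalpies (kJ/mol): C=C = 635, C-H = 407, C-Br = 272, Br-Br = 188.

Let D be the C-C bond energy.
Σ(broken) = 1×188 + 4×407 + 1×635 = 2451
Σ(formed) = 2×272 + 1×D + 4×407 = 2172 + D
ΔH = Σ(broken) − Σ(formed) = (2451) − (2172 + D) = +279 − D
Setting this equal to −56 kJ gives D = 335 kJ/mol.

D(C-C) ≈ 335 kJ/mol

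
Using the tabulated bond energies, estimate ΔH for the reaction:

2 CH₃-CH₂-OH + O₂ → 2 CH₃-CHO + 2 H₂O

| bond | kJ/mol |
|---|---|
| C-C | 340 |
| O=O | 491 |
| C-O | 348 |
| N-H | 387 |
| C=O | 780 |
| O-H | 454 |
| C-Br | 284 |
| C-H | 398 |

ΔH ≈ −485 kJ

Bonds broken (reactants):
  C-C: 2 × 340 = 680
  C-H: 10 × 398 = 3980
  C-O: 2 × 348 = 696
  O-H: 2 × 454 = 908
  O=O: 1 × 491 = 491
  Σ(broken) = 6755 kJ
Bonds formed (products):
  C-C: 2 × 340 = 680
  C-H: 8 × 398 = 3184
  C=O: 2 × 780 = 1560
  O-H: 4 × 454 = 1816
  Σ(formed) = 7240 kJ
ΔH = Σ(broken) − Σ(formed) = 6755 − 7240 = −485 kJ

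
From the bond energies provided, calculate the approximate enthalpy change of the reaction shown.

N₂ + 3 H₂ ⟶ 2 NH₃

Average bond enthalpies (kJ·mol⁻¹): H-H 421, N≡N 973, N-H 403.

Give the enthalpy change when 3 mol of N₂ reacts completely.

ΔH = −546 kJ

Bonds broken (reactants):
  H-H: 3 × 421 = 1263
  N≡N: 1 × 973 = 973
  Σ(broken) = 2236 kJ
Bonds formed (products):
  N-H: 6 × 403 = 2418
  Σ(formed) = 2418 kJ
ΔH = Σ(broken) − Σ(formed) = 2236 − 2418 = −182 kJ
For 3× the reaction as written: 3 × (−182) = −546 kJ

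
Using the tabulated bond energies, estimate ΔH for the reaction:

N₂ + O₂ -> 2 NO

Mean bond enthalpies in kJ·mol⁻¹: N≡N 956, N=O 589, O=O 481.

Bonds broken (reactants):
  N≡N: 1 × 956 = 956
  O=O: 1 × 481 = 481
  Σ(broken) = 1437 kJ
Bonds formed (products):
  N=O: 2 × 589 = 1178
  Σ(formed) = 1178 kJ
ΔH = Σ(broken) − Σ(formed) = 1437 − 1178 = +259 kJ

ΔH ≈ +259 kJ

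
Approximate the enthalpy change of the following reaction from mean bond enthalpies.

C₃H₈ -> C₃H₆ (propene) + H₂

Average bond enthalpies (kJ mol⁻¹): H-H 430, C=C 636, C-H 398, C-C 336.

ΔH ≈ +66 kJ

Bonds broken (reactants):
  C-C: 2 × 336 = 672
  C-H: 8 × 398 = 3184
  Σ(broken) = 3856 kJ
Bonds formed (products):
  C-C: 1 × 336 = 336
  C-H: 6 × 398 = 2388
  C=C: 1 × 636 = 636
  H-H: 1 × 430 = 430
  Σ(formed) = 3790 kJ
ΔH = Σ(broken) − Σ(formed) = 3856 − 3790 = +66 kJ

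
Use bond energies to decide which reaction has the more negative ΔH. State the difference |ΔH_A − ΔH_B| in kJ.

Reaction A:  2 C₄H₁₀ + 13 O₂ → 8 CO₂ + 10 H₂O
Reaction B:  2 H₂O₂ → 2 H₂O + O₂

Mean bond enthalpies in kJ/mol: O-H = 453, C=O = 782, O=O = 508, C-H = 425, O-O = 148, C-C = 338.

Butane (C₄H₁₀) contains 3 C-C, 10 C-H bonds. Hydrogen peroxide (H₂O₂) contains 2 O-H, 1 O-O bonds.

Reaction A, by 4228 kJ

Reaction A:
  Bonds broken (reactants):
    C-C: 6 × 338 = 2028
    C-H: 20 × 425 = 8500
    O=O: 13 × 508 = 6604
    Σ(broken) = 17132 kJ
  Bonds formed (products):
    C=O: 16 × 782 = 12512
    O-H: 20 × 453 = 9060
    Σ(formed) = 21572 kJ
  ΔH_A = 17132 − 21572 = −4440 kJ
Reaction B:
  Bonds broken (reactants):
    O-H: 4 × 453 = 1812
    O-O: 2 × 148 = 296
    Σ(broken) = 2108 kJ
  Bonds formed (products):
    O-H: 4 × 453 = 1812
    O=O: 1 × 508 = 508
    Σ(formed) = 2320 kJ
  ΔH_B = 2108 − 2320 = −212 kJ
ΔH_A − ΔH_B = −4228 kJ, so reaction A has the more negative ΔH; |ΔH_A − ΔH_B| = 4228 kJ.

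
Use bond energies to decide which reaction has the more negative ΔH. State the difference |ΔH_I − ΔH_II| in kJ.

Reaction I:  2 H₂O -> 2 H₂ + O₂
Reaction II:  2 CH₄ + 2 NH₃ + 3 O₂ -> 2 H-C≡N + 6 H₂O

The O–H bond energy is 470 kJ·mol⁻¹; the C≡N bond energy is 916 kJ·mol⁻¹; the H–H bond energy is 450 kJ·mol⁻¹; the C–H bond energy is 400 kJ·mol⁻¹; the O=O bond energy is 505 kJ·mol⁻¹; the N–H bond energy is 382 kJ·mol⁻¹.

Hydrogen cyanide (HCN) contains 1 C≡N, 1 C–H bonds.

Reaction II, by 1740 kJ

Reaction I:
  Bonds broken (reactants):
    O–H: 4 × 470 = 1880
    Σ(broken) = 1880 kJ
  Bonds formed (products):
    H–H: 2 × 450 = 900
    O=O: 1 × 505 = 505
    Σ(formed) = 1405 kJ
  ΔH_I = 1880 − 1405 = +475 kJ
Reaction II:
  Bonds broken (reactants):
    C–H: 8 × 400 = 3200
    N–H: 6 × 382 = 2292
    O=O: 3 × 505 = 1515
    Σ(broken) = 7007 kJ
  Bonds formed (products):
    C≡N: 2 × 916 = 1832
    C–H: 2 × 400 = 800
    O–H: 12 × 470 = 5640
    Σ(formed) = 8272 kJ
  ΔH_II = 7007 − 8272 = −1265 kJ
ΔH_I − ΔH_II = +1740 kJ, so reaction II has the more negative ΔH; |ΔH_I − ΔH_II| = 1740 kJ.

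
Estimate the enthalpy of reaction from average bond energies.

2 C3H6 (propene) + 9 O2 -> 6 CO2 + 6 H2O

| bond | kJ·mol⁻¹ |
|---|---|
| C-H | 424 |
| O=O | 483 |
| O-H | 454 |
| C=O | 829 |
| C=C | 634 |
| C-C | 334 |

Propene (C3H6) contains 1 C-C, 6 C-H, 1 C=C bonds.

Bonds broken (reactants):
  C-C: 2 × 334 = 668
  C-H: 12 × 424 = 5088
  C=C: 2 × 634 = 1268
  O=O: 9 × 483 = 4347
  Σ(broken) = 11371 kJ
Bonds formed (products):
  C=O: 12 × 829 = 9948
  O-H: 12 × 454 = 5448
  Σ(formed) = 15396 kJ
ΔH = Σ(broken) − Σ(formed) = 11371 − 15396 = −4025 kJ

ΔH ≈ −4025 kJ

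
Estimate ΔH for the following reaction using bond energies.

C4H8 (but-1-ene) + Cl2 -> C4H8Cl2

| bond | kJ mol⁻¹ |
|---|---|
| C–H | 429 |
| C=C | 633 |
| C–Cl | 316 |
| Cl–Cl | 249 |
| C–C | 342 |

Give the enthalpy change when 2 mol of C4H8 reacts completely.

ΔH = −184 kJ

Bonds broken (reactants):
  C–C: 2 × 342 = 684
  C–H: 8 × 429 = 3432
  C=C: 1 × 633 = 633
  Cl–Cl: 1 × 249 = 249
  Σ(broken) = 4998 kJ
Bonds formed (products):
  C–C: 3 × 342 = 1026
  C–Cl: 2 × 316 = 632
  C–H: 8 × 429 = 3432
  Σ(formed) = 5090 kJ
ΔH = Σ(broken) − Σ(formed) = 4998 − 5090 = −92 kJ
For 2× the reaction as written: 2 × (−92) = −184 kJ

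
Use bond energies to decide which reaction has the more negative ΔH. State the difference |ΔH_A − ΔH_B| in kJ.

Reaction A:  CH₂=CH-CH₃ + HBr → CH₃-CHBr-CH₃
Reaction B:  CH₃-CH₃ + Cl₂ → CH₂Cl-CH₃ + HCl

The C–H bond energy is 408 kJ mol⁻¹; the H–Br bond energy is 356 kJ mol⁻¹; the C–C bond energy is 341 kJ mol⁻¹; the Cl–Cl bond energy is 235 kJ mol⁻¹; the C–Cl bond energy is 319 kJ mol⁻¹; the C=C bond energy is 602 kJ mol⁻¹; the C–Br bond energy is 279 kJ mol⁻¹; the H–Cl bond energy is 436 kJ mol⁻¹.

Reaction A:
  Bonds broken (reactants):
    C–C: 1 × 341 = 341
    C–H: 6 × 408 = 2448
    C=C: 1 × 602 = 602
    H–Br: 1 × 356 = 356
    Σ(broken) = 3747 kJ
  Bonds formed (products):
    C–Br: 1 × 279 = 279
    C–C: 2 × 341 = 682
    C–H: 7 × 408 = 2856
    Σ(formed) = 3817 kJ
  ΔH_A = 3747 − 3817 = −70 kJ
Reaction B:
  Bonds broken (reactants):
    C–C: 1 × 341 = 341
    C–H: 6 × 408 = 2448
    Cl–Cl: 1 × 235 = 235
    Σ(broken) = 3024 kJ
  Bonds formed (products):
    C–C: 1 × 341 = 341
    C–Cl: 1 × 319 = 319
    C–H: 5 × 408 = 2040
    H–Cl: 1 × 436 = 436
    Σ(formed) = 3136 kJ
  ΔH_B = 3024 − 3136 = −112 kJ
ΔH_A − ΔH_B = +42 kJ, so reaction B has the more negative ΔH; |ΔH_A − ΔH_B| = 42 kJ.

Reaction B, by 42 kJ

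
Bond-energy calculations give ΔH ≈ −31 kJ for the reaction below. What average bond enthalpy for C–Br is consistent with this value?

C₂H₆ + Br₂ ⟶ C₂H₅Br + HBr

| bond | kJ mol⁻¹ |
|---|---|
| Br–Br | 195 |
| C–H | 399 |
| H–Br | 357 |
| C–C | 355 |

Let D be the C–Br bond energy.
Σ(broken) = 1×195 + 1×355 + 6×399 = 2944
Σ(formed) = 1×D + 1×355 + 5×399 + 1×357 = 2707 + D
ΔH = Σ(broken) − Σ(formed) = (2944) − (2707 + D) = +237 − D
Setting this equal to −31 kJ gives D = 268 kJ/mol.

D(C–Br) ≈ 268 kJ/mol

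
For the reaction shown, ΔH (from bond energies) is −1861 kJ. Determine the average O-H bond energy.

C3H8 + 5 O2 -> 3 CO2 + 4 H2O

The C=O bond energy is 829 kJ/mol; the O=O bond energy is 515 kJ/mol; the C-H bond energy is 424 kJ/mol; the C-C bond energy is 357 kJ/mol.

D(O-H) ≈ 446 kJ/mol

Let D be the O-H bond energy.
Σ(broken) = 2×357 + 8×424 + 5×515 = 6681
Σ(formed) = 6×829 + 8×D = 4974 + 8D
ΔH = Σ(broken) − Σ(formed) = (6681) − (4974 + 8D) = +1707 − 8D
Setting this equal to −1861 kJ gives 8D = 3568, so D = 446 kJ/mol.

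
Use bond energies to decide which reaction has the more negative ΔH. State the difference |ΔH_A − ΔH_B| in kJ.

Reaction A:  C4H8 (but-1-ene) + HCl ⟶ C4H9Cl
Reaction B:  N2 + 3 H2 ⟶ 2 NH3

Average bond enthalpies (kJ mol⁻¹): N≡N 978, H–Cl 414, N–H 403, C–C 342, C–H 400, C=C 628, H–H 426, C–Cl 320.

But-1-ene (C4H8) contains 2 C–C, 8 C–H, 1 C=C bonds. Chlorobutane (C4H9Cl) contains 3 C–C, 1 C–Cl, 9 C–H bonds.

Reaction A:
  Bonds broken (reactants):
    C–C: 2 × 342 = 684
    C–H: 8 × 400 = 3200
    C=C: 1 × 628 = 628
    H–Cl: 1 × 414 = 414
    Σ(broken) = 4926 kJ
  Bonds formed (products):
    C–C: 3 × 342 = 1026
    C–Cl: 1 × 320 = 320
    C–H: 9 × 400 = 3600
    Σ(formed) = 4946 kJ
  ΔH_A = 4926 − 4946 = −20 kJ
Reaction B:
  Bonds broken (reactants):
    H–H: 3 × 426 = 1278
    N≡N: 1 × 978 = 978
    Σ(broken) = 2256 kJ
  Bonds formed (products):
    N–H: 6 × 403 = 2418
    Σ(formed) = 2418 kJ
  ΔH_B = 2256 − 2418 = −162 kJ
ΔH_A − ΔH_B = +142 kJ, so reaction B has the more negative ΔH; |ΔH_A − ΔH_B| = 142 kJ.

Reaction B, by 142 kJ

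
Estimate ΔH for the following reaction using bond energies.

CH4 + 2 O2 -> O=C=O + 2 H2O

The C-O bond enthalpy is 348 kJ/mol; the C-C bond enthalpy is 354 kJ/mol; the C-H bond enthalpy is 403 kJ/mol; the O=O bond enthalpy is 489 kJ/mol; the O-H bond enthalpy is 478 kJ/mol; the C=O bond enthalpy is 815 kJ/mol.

Bonds broken (reactants):
  C-H: 4 × 403 = 1612
  O=O: 2 × 489 = 978
  Σ(broken) = 2590 kJ
Bonds formed (products):
  C=O: 2 × 815 = 1630
  O-H: 4 × 478 = 1912
  Σ(formed) = 3542 kJ
ΔH = Σ(broken) − Σ(formed) = 2590 − 3542 = −952 kJ

ΔH ≈ −952 kJ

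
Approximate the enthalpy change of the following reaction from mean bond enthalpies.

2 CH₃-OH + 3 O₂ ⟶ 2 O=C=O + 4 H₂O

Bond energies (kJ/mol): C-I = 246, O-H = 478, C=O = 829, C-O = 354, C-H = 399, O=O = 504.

ΔH ≈ −1570 kJ

Bonds broken (reactants):
  C-H: 6 × 399 = 2394
  C-O: 2 × 354 = 708
  O-H: 2 × 478 = 956
  O=O: 3 × 504 = 1512
  Σ(broken) = 5570 kJ
Bonds formed (products):
  C=O: 4 × 829 = 3316
  O-H: 8 × 478 = 3824
  Σ(formed) = 7140 kJ
ΔH = Σ(broken) − Σ(formed) = 5570 − 7140 = −1570 kJ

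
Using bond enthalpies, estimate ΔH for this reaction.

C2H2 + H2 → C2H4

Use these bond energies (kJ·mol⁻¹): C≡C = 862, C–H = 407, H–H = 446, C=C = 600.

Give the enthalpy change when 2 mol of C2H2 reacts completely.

ΔH = −212 kJ

Bonds broken (reactants):
  C≡C: 1 × 862 = 862
  C–H: 2 × 407 = 814
  H–H: 1 × 446 = 446
  Σ(broken) = 2122 kJ
Bonds formed (products):
  C–H: 4 × 407 = 1628
  C=C: 1 × 600 = 600
  Σ(formed) = 2228 kJ
ΔH = Σ(broken) − Σ(formed) = 2122 − 2228 = −106 kJ
For 2× the reaction as written: 2 × (−106) = −212 kJ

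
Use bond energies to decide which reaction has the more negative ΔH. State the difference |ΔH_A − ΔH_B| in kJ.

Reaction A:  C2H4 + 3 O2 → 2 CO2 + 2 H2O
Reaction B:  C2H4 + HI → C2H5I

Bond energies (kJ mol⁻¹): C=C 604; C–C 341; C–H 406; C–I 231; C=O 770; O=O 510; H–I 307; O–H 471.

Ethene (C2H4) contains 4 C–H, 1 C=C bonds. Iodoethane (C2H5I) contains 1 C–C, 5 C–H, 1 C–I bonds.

Reaction A, by 1139 kJ

Reaction A:
  Bonds broken (reactants):
    C–H: 4 × 406 = 1624
    C=C: 1 × 604 = 604
    O=O: 3 × 510 = 1530
    Σ(broken) = 3758 kJ
  Bonds formed (products):
    C=O: 4 × 770 = 3080
    O–H: 4 × 471 = 1884
    Σ(formed) = 4964 kJ
  ΔH_A = 3758 − 4964 = −1206 kJ
Reaction B:
  Bonds broken (reactants):
    C–H: 4 × 406 = 1624
    C=C: 1 × 604 = 604
    H–I: 1 × 307 = 307
    Σ(broken) = 2535 kJ
  Bonds formed (products):
    C–C: 1 × 341 = 341
    C–H: 5 × 406 = 2030
    C–I: 1 × 231 = 231
    Σ(formed) = 2602 kJ
  ΔH_B = 2535 − 2602 = −67 kJ
ΔH_A − ΔH_B = −1139 kJ, so reaction A has the more negative ΔH; |ΔH_A − ΔH_B| = 1139 kJ.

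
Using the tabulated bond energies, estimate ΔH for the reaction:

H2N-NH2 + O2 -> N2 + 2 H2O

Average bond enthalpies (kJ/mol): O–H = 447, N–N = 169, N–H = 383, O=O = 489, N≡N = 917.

ΔH ≈ −515 kJ

Bonds broken (reactants):
  N–H: 4 × 383 = 1532
  N–N: 1 × 169 = 169
  O=O: 1 × 489 = 489
  Σ(broken) = 2190 kJ
Bonds formed (products):
  N≡N: 1 × 917 = 917
  O–H: 4 × 447 = 1788
  Σ(formed) = 2705 kJ
ΔH = Σ(broken) − Σ(formed) = 2190 − 2705 = −515 kJ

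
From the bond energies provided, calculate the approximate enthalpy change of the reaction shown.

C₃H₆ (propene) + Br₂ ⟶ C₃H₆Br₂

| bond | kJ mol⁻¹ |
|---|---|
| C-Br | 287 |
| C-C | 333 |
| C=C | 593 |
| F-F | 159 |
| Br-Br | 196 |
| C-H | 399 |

Bonds broken (reactants):
  Br-Br: 1 × 196 = 196
  C-C: 1 × 333 = 333
  C-H: 6 × 399 = 2394
  C=C: 1 × 593 = 593
  Σ(broken) = 3516 kJ
Bonds formed (products):
  C-Br: 2 × 287 = 574
  C-C: 2 × 333 = 666
  C-H: 6 × 399 = 2394
  Σ(formed) = 3634 kJ
ΔH = Σ(broken) − Σ(formed) = 3516 − 3634 = −118 kJ

ΔH ≈ −118 kJ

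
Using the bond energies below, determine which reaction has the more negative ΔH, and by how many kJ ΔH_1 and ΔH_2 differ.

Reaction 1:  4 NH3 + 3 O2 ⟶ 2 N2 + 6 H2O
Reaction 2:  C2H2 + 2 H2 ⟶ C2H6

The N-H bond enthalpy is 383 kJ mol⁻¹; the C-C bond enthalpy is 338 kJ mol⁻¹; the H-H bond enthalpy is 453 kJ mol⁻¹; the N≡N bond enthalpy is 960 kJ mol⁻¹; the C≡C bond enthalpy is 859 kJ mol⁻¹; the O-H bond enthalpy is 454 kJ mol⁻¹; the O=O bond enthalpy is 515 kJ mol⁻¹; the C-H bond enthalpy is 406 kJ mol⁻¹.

Reaction 1:
  Bonds broken (reactants):
    N-H: 12 × 383 = 4596
    O=O: 3 × 515 = 1545
    Σ(broken) = 6141 kJ
  Bonds formed (products):
    N≡N: 2 × 960 = 1920
    O-H: 12 × 454 = 5448
    Σ(formed) = 7368 kJ
  ΔH_1 = 6141 − 7368 = −1227 kJ
Reaction 2:
  Bonds broken (reactants):
    C≡C: 1 × 859 = 859
    C-H: 2 × 406 = 812
    H-H: 2 × 453 = 906
    Σ(broken) = 2577 kJ
  Bonds formed (products):
    C-C: 1 × 338 = 338
    C-H: 6 × 406 = 2436
    Σ(formed) = 2774 kJ
  ΔH_2 = 2577 − 2774 = −197 kJ
ΔH_1 − ΔH_2 = −1030 kJ, so reaction 1 has the more negative ΔH; |ΔH_1 − ΔH_2| = 1030 kJ.

Reaction 1, by 1030 kJ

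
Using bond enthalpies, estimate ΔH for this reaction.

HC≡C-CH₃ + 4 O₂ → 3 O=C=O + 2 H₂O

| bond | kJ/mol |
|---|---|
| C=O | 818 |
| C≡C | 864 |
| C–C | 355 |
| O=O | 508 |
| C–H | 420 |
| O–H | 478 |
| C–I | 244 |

ΔH ≈ −1889 kJ

Bonds broken (reactants):
  C≡C: 1 × 864 = 864
  C–C: 1 × 355 = 355
  C–H: 4 × 420 = 1680
  O=O: 4 × 508 = 2032
  Σ(broken) = 4931 kJ
Bonds formed (products):
  C=O: 6 × 818 = 4908
  O–H: 4 × 478 = 1912
  Σ(formed) = 6820 kJ
ΔH = Σ(broken) − Σ(formed) = 4931 − 6820 = −1889 kJ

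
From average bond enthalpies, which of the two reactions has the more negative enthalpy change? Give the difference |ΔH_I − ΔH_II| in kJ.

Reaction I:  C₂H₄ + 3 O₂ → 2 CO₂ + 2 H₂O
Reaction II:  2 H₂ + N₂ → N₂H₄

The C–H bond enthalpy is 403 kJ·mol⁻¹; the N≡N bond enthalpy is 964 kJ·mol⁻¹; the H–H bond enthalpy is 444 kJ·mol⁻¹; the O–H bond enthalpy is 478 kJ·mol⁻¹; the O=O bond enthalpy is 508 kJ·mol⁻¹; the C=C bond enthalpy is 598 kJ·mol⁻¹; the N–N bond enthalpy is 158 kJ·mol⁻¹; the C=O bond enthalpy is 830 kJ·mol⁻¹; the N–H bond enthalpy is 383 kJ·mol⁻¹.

Reaction I:
  Bonds broken (reactants):
    C–H: 4 × 403 = 1612
    C=C: 1 × 598 = 598
    O=O: 3 × 508 = 1524
    Σ(broken) = 3734 kJ
  Bonds formed (products):
    C=O: 4 × 830 = 3320
    O–H: 4 × 478 = 1912
    Σ(formed) = 5232 kJ
  ΔH_I = 3734 − 5232 = −1498 kJ
Reaction II:
  Bonds broken (reactants):
    H–H: 2 × 444 = 888
    N≡N: 1 × 964 = 964
    Σ(broken) = 1852 kJ
  Bonds formed (products):
    N–H: 4 × 383 = 1532
    N–N: 1 × 158 = 158
    Σ(formed) = 1690 kJ
  ΔH_II = 1852 − 1690 = +162 kJ
ΔH_I − ΔH_II = −1660 kJ, so reaction I has the more negative ΔH; |ΔH_I − ΔH_II| = 1660 kJ.

Reaction I, by 1660 kJ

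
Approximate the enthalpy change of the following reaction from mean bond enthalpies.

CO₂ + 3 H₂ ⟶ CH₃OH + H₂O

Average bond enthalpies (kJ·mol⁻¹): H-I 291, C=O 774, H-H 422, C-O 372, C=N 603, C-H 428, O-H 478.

Bonds broken (reactants):
  C=O: 2 × 774 = 1548
  H-H: 3 × 422 = 1266
  Σ(broken) = 2814 kJ
Bonds formed (products):
  C-H: 3 × 428 = 1284
  C-O: 1 × 372 = 372
  O-H: 3 × 478 = 1434
  Σ(formed) = 3090 kJ
ΔH = Σ(broken) − Σ(formed) = 2814 − 3090 = −276 kJ

ΔH ≈ −276 kJ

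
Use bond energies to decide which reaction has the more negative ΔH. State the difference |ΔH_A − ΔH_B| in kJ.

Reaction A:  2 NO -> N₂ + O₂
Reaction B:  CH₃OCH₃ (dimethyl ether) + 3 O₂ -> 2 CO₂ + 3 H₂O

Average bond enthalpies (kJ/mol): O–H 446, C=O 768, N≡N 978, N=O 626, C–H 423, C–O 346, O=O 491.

Reaction B, by 828 kJ

Reaction A:
  Bonds broken (reactants):
    N=O: 2 × 626 = 1252
    Σ(broken) = 1252 kJ
  Bonds formed (products):
    N≡N: 1 × 978 = 978
    O=O: 1 × 491 = 491
    Σ(formed) = 1469 kJ
  ΔH_A = 1252 − 1469 = −217 kJ
Reaction B:
  Bonds broken (reactants):
    C–H: 6 × 423 = 2538
    C–O: 2 × 346 = 692
    O=O: 3 × 491 = 1473
    Σ(broken) = 4703 kJ
  Bonds formed (products):
    C=O: 4 × 768 = 3072
    O–H: 6 × 446 = 2676
    Σ(formed) = 5748 kJ
  ΔH_B = 4703 − 5748 = −1045 kJ
ΔH_A − ΔH_B = +828 kJ, so reaction B has the more negative ΔH; |ΔH_A − ΔH_B| = 828 kJ.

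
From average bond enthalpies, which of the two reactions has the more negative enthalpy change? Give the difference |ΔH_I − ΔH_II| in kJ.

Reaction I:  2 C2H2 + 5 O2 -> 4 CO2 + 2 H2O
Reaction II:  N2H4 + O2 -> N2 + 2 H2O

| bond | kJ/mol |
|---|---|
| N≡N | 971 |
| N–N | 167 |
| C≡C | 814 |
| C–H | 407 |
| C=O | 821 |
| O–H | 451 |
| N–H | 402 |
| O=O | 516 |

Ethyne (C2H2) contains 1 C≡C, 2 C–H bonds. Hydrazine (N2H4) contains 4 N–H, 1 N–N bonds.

Reaction I, by 2052 kJ

Reaction I:
  Bonds broken (reactants):
    C≡C: 2 × 814 = 1628
    C–H: 4 × 407 = 1628
    O=O: 5 × 516 = 2580
    Σ(broken) = 5836 kJ
  Bonds formed (products):
    C=O: 8 × 821 = 6568
    O–H: 4 × 451 = 1804
    Σ(formed) = 8372 kJ
  ΔH_I = 5836 − 8372 = −2536 kJ
Reaction II:
  Bonds broken (reactants):
    N–H: 4 × 402 = 1608
    N–N: 1 × 167 = 167
    O=O: 1 × 516 = 516
    Σ(broken) = 2291 kJ
  Bonds formed (products):
    N≡N: 1 × 971 = 971
    O–H: 4 × 451 = 1804
    Σ(formed) = 2775 kJ
  ΔH_II = 2291 − 2775 = −484 kJ
ΔH_I − ΔH_II = −2052 kJ, so reaction I has the more negative ΔH; |ΔH_I − ΔH_II| = 2052 kJ.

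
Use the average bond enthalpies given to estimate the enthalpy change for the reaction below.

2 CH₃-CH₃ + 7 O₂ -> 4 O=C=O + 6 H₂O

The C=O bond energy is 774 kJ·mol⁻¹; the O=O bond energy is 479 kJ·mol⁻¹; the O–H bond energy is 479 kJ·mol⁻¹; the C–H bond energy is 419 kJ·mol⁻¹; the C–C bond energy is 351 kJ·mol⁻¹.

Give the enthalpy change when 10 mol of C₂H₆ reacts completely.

ΔH = −14285 kJ

Bonds broken (reactants):
  C–C: 2 × 351 = 702
  C–H: 12 × 419 = 5028
  O=O: 7 × 479 = 3353
  Σ(broken) = 9083 kJ
Bonds formed (products):
  C=O: 8 × 774 = 6192
  O–H: 12 × 479 = 5748
  Σ(formed) = 11940 kJ
ΔH = Σ(broken) − Σ(formed) = 9083 − 11940 = −2857 kJ
For 5× the reaction as written: 5 × (−2857) = −14285 kJ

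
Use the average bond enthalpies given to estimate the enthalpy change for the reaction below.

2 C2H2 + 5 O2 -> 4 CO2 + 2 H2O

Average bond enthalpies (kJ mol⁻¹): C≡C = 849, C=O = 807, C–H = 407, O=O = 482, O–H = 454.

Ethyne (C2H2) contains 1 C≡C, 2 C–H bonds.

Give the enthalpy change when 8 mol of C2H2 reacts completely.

ΔH = −10144 kJ

Bonds broken (reactants):
  C≡C: 2 × 849 = 1698
  C–H: 4 × 407 = 1628
  O=O: 5 × 482 = 2410
  Σ(broken) = 5736 kJ
Bonds formed (products):
  C=O: 8 × 807 = 6456
  O–H: 4 × 454 = 1816
  Σ(formed) = 8272 kJ
ΔH = Σ(broken) − Σ(formed) = 5736 − 8272 = −2536 kJ
For 4× the reaction as written: 4 × (−2536) = −10144 kJ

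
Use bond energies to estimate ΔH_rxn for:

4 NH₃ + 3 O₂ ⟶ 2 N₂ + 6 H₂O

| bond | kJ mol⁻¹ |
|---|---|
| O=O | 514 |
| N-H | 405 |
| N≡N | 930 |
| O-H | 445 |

ΔH ≈ −798 kJ

Bonds broken (reactants):
  N-H: 12 × 405 = 4860
  O=O: 3 × 514 = 1542
  Σ(broken) = 6402 kJ
Bonds formed (products):
  N≡N: 2 × 930 = 1860
  O-H: 12 × 445 = 5340
  Σ(formed) = 7200 kJ
ΔH = Σ(broken) − Σ(formed) = 6402 − 7200 = −798 kJ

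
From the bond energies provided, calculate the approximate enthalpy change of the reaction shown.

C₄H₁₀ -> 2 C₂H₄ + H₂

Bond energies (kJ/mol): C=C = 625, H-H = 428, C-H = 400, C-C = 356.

ΔH ≈ +190 kJ

Bonds broken (reactants):
  C-C: 3 × 356 = 1068
  C-H: 10 × 400 = 4000
  Σ(broken) = 5068 kJ
Bonds formed (products):
  C-H: 8 × 400 = 3200
  C=C: 2 × 625 = 1250
  H-H: 1 × 428 = 428
  Σ(formed) = 4878 kJ
ΔH = Σ(broken) − Σ(formed) = 5068 − 4878 = +190 kJ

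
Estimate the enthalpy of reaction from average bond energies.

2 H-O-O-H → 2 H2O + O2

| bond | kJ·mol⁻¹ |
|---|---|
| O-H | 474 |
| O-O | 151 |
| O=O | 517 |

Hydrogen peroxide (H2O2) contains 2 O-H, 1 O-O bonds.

Bonds broken (reactants):
  O-H: 4 × 474 = 1896
  O-O: 2 × 151 = 302
  Σ(broken) = 2198 kJ
Bonds formed (products):
  O-H: 4 × 474 = 1896
  O=O: 1 × 517 = 517
  Σ(formed) = 2413 kJ
ΔH = Σ(broken) − Σ(formed) = 2198 − 2413 = −215 kJ

ΔH ≈ −215 kJ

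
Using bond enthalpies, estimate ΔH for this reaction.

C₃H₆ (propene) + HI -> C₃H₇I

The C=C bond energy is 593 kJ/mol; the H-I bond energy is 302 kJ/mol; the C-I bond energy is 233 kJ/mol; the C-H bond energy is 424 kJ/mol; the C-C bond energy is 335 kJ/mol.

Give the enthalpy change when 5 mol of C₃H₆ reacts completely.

ΔH = −485 kJ

Bonds broken (reactants):
  C-C: 1 × 335 = 335
  C-H: 6 × 424 = 2544
  C=C: 1 × 593 = 593
  H-I: 1 × 302 = 302
  Σ(broken) = 3774 kJ
Bonds formed (products):
  C-C: 2 × 335 = 670
  C-H: 7 × 424 = 2968
  C-I: 1 × 233 = 233
  Σ(formed) = 3871 kJ
ΔH = Σ(broken) − Σ(formed) = 3774 − 3871 = −97 kJ
For 5× the reaction as written: 5 × (−97) = −485 kJ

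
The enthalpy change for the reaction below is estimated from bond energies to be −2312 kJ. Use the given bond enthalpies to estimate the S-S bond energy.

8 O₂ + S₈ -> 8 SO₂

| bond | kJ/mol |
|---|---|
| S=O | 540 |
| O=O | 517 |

D(S-S) ≈ 274 kJ/mol

Let D be the S-S bond energy.
Σ(broken) = 8×517 + 8×D = 4136 + 8D
Σ(formed) = 16×540 = 8640
ΔH = Σ(broken) − Σ(formed) = (4136 + 8D) − (8640) = −4504 + 8D
Setting this equal to −2312 kJ gives 8D = 2192, so D = 274 kJ/mol.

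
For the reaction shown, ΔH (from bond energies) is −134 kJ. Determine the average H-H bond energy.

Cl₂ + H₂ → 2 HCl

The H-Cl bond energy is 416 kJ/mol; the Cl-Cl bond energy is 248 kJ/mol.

D(H-H) ≈ 450 kJ/mol

Let D be the H-H bond energy.
Σ(broken) = 1×248 + 1×D = 248 + D
Σ(formed) = 2×416 = 832
ΔH = Σ(broken) − Σ(formed) = (248 + D) − (832) = −584 + D
Setting this equal to −134 kJ gives D = 450 kJ/mol.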